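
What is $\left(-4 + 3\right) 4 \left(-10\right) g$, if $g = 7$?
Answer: $280$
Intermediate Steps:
$\left(-4 + 3\right) 4 \left(-10\right) g = \left(-4 + 3\right) 4 \left(-10\right) 7 = \left(-1\right) 4 \left(-10\right) 7 = \left(-4\right) \left(-10\right) 7 = 40 \cdot 7 = 280$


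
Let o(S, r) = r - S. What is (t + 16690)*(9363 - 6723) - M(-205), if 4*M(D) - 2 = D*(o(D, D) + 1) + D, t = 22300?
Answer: 102933702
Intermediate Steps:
M(D) = 1/2 + D/2 (M(D) = 1/2 + (D*((D - D) + 1) + D)/4 = 1/2 + (D*(0 + 1) + D)/4 = 1/2 + (D*1 + D)/4 = 1/2 + (D + D)/4 = 1/2 + (2*D)/4 = 1/2 + D/2)
(t + 16690)*(9363 - 6723) - M(-205) = (22300 + 16690)*(9363 - 6723) - (1/2 + (1/2)*(-205)) = 38990*2640 - (1/2 - 205/2) = 102933600 - 1*(-102) = 102933600 + 102 = 102933702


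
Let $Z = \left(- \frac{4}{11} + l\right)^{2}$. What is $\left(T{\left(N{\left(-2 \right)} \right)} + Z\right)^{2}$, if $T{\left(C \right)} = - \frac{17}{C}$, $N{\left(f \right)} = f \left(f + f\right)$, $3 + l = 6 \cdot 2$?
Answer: $\frac{4920040449}{937024} \approx 5250.7$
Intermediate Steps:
$l = 9$ ($l = -3 + 6 \cdot 2 = -3 + 12 = 9$)
$N{\left(f \right)} = 2 f^{2}$ ($N{\left(f \right)} = f 2 f = 2 f^{2}$)
$Z = \frac{9025}{121}$ ($Z = \left(- \frac{4}{11} + 9\right)^{2} = \left(\frac{95}{11}\right)^{2} = \frac{9025}{121} \approx 74.587$)
$\left(T{\left(N{\left(-2 \right)} \right)} + Z\right)^{2} = \left(- \frac{17}{2 \left(-2\right)^{2}} + \frac{9025}{121}\right)^{2} = \left(- \frac{17}{2 \cdot 4} + \frac{9025}{121}\right)^{2} = \left(- \frac{17}{8} + \frac{9025}{121}\right)^{2} = \left(\frac{70143}{968}\right)^{2} = \frac{4920040449}{937024}$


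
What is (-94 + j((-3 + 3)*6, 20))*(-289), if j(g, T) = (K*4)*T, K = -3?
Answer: 96526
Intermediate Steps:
j(g, T) = -12*T (j(g, T) = (-3*4)*T = -12*T)
(-94 + j((-3 + 3)*6, 20))*(-289) = (-94 - 12*20)*(-289) = (-94 - 240)*(-289) = -334*(-289) = 96526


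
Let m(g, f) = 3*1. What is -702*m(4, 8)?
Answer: -2106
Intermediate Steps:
m(g, f) = 3
-702*m(4, 8) = -702*3 = -2106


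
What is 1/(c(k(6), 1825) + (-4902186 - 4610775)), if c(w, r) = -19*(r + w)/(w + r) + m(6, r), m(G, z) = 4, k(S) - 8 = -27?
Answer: -1/9512976 ≈ -1.0512e-7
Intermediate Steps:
k(S) = -19 (k(S) = 8 - 27 = -19)
c(w, r) = -15 (c(w, r) = -19*(r + w)/(w + r) + 4 = -19*(r + w)/(r + w) + 4 = -19*1 + 4 = -19 + 4 = -15)
1/(c(k(6), 1825) + (-4902186 - 4610775)) = 1/(-15 + (-4902186 - 4610775)) = 1/(-15 - 9512961) = 1/(-9512976) = -1/9512976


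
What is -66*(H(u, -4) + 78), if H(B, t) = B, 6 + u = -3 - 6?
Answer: -4158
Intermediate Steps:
u = -15 (u = -6 + (-3 - 6) = -6 - 9 = -15)
-66*(H(u, -4) + 78) = -66*(-15 + 78) = -66*63 = -4158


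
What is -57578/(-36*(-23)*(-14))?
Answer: 28789/5796 ≈ 4.9670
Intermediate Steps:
-57578/(-36*(-23)*(-14)) = -57578/(828*(-14)) = -57578/(-11592) = -57578*(-1/11592) = 28789/5796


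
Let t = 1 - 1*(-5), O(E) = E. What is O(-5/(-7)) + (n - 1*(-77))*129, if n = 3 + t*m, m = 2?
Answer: 83081/7 ≈ 11869.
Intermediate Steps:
t = 6 (t = 1 + 5 = 6)
n = 15 (n = 3 + 6*2 = 3 + 12 = 15)
O(-5/(-7)) + (n - 1*(-77))*129 = -5/(-7) + (15 - 1*(-77))*129 = -5*(-⅐) + (15 + 77)*129 = 5/7 + 92*129 = 5/7 + 11868 = 83081/7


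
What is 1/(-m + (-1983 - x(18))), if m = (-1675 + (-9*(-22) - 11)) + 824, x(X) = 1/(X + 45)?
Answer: -63/83098 ≈ -0.00075814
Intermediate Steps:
x(X) = 1/(45 + X)
m = -664 (m = (-1675 + (198 - 11)) + 824 = (-1675 + 187) + 824 = -1488 + 824 = -664)
1/(-m + (-1983 - x(18))) = 1/(-1*(-664) + (-1983 - 1/(45 + 18))) = 1/(664 + (-1983 - 1/63)) = 1/(664 - 124930/63) = 1/(-83098/63) = -63/83098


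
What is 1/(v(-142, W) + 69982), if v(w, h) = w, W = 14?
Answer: 1/69840 ≈ 1.4318e-5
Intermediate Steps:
1/(v(-142, W) + 69982) = 1/(-142 + 69982) = 1/69840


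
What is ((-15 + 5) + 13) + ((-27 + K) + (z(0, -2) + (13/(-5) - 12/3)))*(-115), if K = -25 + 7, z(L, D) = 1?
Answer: 5822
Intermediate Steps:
K = -18
((-15 + 5) + 13) + ((-27 + K) + (z(0, -2) + (13/(-5) - 12/3)))*(-115) = ((-15 + 5) + 13) + ((-27 - 18) + (1 + (13/(-5) - 12/3)))*(-115) = (-10 + 13) + (-45 + (1 + (13*(-⅕) - 12*⅓)))*(-115) = 3 + (-45 + (1 + (-13/5 - 4)))*(-115) = 3 + (-45 + (1 - 33/5))*(-115) = 3 + (-45 - 28/5)*(-115) = 3 - 253/5*(-115) = 3 + 5819 = 5822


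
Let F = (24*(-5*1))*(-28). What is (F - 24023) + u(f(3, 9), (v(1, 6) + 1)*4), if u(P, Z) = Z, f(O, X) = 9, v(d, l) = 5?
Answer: -20639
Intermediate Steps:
F = 3360 (F = (24*(-5))*(-28) = -120*(-28) = 3360)
(F - 24023) + u(f(3, 9), (v(1, 6) + 1)*4) = (3360 - 24023) + (5 + 1)*4 = -20663 + 6*4 = -20663 + 24 = -20639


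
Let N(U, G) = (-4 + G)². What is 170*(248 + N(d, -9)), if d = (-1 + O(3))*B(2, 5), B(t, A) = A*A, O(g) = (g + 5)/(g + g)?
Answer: 70890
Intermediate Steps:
O(g) = (5 + g)/(2*g) (O(g) = (5 + g)/((2*g)) = (5 + g)*(1/(2*g)) = (5 + g)/(2*g))
B(t, A) = A²
d = 25/3 (d = (-1 + (½)*(5 + 3)/3)*5² = (-1 + (½)*(⅓)*8)*25 = (-1 + 4/3)*25 = (⅓)*25 = 25/3 ≈ 8.3333)
170*(248 + N(d, -9)) = 170*(248 + (-4 - 9)²) = 170*(248 + (-13)²) = 170*(248 + 169) = 170*417 = 70890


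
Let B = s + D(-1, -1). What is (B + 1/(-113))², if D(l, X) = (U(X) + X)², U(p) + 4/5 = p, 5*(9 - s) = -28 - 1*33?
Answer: 6726132169/7980625 ≈ 842.81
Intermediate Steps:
s = 106/5 (s = 9 - (-28 - 1*33)/5 = 9 - (-28 - 33)/5 = 9 - ⅕*(-61) = 9 + 61/5 = 106/5 ≈ 21.200)
U(p) = -⅘ + p
D(l, X) = (-⅘ + 2*X)² (D(l, X) = ((-⅘ + X) + X)² = (-⅘ + 2*X)²)
B = 726/25 (B = 106/5 + 4*(-2 + 5*(-1))²/25 = 106/5 + 4*(-2 - 5)²/25 = 106/5 + (4/25)*(-7)² = 106/5 + (4/25)*49 = 106/5 + 196/25 = 726/25 ≈ 29.040)
(B + 1/(-113))² = (726/25 + 1/(-113))² = (726/25 - 1/113)² = (82013/2825)² = 6726132169/7980625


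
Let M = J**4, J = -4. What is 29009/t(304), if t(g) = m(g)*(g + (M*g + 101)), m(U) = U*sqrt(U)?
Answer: 29009*sqrt(19)/1807402816 ≈ 6.9961e-5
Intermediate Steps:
M = 256 (M = (-4)**4 = 256)
m(U) = U**(3/2)
t(g) = g**(3/2)*(101 + 257*g) (t(g) = g**(3/2)*(g + (256*g + 101)) = g**(3/2)*(g + (101 + 256*g)) = g**(3/2)*(101 + 257*g))
29009/t(304) = 29009/((304**(3/2)*(101 + 257*304))) = 29009/(((1216*sqrt(19))*(101 + 78128))) = 29009/(((1216*sqrt(19))*78229)) = 29009/((95126464*sqrt(19))) = 29009*(sqrt(19)/1807402816) = 29009*sqrt(19)/1807402816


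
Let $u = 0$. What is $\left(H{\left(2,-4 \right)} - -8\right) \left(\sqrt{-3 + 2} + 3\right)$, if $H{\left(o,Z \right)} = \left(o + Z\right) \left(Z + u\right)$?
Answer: $48 + 16 i \approx 48.0 + 16.0 i$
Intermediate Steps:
$H{\left(o,Z \right)} = Z \left(Z + o\right)$ ($H{\left(o,Z \right)} = \left(o + Z\right) \left(Z + 0\right) = \left(Z + o\right) Z = Z \left(Z + o\right)$)
$\left(H{\left(2,-4 \right)} - -8\right) \left(\sqrt{-3 + 2} + 3\right) = \left(- 4 \left(-4 + 2\right) - -8\right) \left(\sqrt{-3 + 2} + 3\right) = \left(\left(-4\right) \left(-2\right) + 8\right) \left(\sqrt{-1} + 3\right) = \left(8 + 8\right) \left(i + 3\right) = 16 \left(3 + i\right) = 48 + 16 i$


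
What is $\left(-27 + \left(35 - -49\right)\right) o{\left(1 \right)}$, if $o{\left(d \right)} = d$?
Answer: $57$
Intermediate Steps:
$\left(-27 + \left(35 - -49\right)\right) o{\left(1 \right)} = \left(-27 + \left(35 - -49\right)\right) 1 = \left(-27 + \left(35 + 49\right)\right) 1 = \left(-27 + 84\right) 1 = 57 \cdot 1 = 57$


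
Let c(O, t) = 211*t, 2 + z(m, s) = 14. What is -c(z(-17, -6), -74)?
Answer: 15614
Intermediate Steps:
z(m, s) = 12 (z(m, s) = -2 + 14 = 12)
-c(z(-17, -6), -74) = -211*(-74) = -1*(-15614) = 15614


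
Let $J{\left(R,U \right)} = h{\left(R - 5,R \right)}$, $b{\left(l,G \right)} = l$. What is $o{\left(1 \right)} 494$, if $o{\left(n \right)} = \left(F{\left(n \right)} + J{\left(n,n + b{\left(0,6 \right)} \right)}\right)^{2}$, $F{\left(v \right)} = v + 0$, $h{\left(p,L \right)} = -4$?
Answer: $4446$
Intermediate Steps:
$J{\left(R,U \right)} = -4$
$F{\left(v \right)} = v$
$o{\left(n \right)} = \left(-4 + n\right)^{2}$ ($o{\left(n \right)} = \left(n - 4\right)^{2} = \left(-4 + n\right)^{2}$)
$o{\left(1 \right)} 494 = \left(-4 + 1\right)^{2} \cdot 494 = \left(-3\right)^{2} \cdot 494 = 9 \cdot 494 = 4446$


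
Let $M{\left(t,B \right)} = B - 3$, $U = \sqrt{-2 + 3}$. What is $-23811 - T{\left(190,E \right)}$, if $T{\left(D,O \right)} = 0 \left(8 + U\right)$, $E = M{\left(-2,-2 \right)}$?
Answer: $-23811$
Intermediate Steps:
$U = 1$ ($U = \sqrt{1} = 1$)
$M{\left(t,B \right)} = -3 + B$ ($M{\left(t,B \right)} = B - 3 = -3 + B$)
$E = -5$ ($E = -3 - 2 = -5$)
$T{\left(D,O \right)} = 0$ ($T{\left(D,O \right)} = 0 \left(8 + 1\right) = 0 \cdot 9 = 0$)
$-23811 - T{\left(190,E \right)} = -23811 - 0 = -23811 + 0 = -23811$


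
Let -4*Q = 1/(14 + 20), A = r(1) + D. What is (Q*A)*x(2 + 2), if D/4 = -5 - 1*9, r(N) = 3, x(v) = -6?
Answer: -159/68 ≈ -2.3382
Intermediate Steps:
D = -56 (D = 4*(-5 - 1*9) = 4*(-5 - 9) = 4*(-14) = -56)
A = -53 (A = 3 - 56 = -53)
Q = -1/136 (Q = -1/(4*(14 + 20)) = -¼/34 = -¼*1/34 = -1/136 ≈ -0.0073529)
(Q*A)*x(2 + 2) = -1/136*(-53)*(-6) = (53/136)*(-6) = -159/68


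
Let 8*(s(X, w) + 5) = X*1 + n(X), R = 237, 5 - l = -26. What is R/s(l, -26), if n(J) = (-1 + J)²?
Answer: 632/297 ≈ 2.1279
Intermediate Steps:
l = 31 (l = 5 - 1*(-26) = 5 + 26 = 31)
s(X, w) = -5 + X/8 + (-1 + X)²/8 (s(X, w) = -5 + (X*1 + (-1 + X)²)/8 = -5 + (X + (-1 + X)²)/8 = -5 + (X/8 + (-1 + X)²/8) = -5 + X/8 + (-1 + X)²/8)
R/s(l, -26) = 237/(-39/8 - ⅛*31 + (⅛)*31²) = 237/(-39/8 - 31/8 + (⅛)*961) = 237/(-39/8 - 31/8 + 961/8) = 237/(891/8) = 237*(8/891) = 632/297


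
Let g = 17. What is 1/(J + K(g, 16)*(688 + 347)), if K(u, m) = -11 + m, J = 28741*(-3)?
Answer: -1/81048 ≈ -1.2338e-5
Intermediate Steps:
J = -86223
1/(J + K(g, 16)*(688 + 347)) = 1/(-86223 + (-11 + 16)*(688 + 347)) = 1/(-86223 + 5*1035) = 1/(-86223 + 5175) = 1/(-81048) = -1/81048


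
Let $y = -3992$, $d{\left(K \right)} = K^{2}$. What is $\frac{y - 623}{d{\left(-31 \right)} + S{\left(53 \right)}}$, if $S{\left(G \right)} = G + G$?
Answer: $- \frac{4615}{1067} \approx -4.3252$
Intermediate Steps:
$S{\left(G \right)} = 2 G$
$\frac{y - 623}{d{\left(-31 \right)} + S{\left(53 \right)}} = \frac{-3992 - 623}{\left(-31\right)^{2} + 2 \cdot 53} = - \frac{4615}{961 + 106} = - \frac{4615}{1067}$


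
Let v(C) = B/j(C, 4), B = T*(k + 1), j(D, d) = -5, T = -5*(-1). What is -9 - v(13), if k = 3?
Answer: -5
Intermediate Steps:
T = 5
B = 20 (B = 5*(3 + 1) = 5*4 = 20)
v(C) = -4 (v(C) = 20/(-5) = 20*(-⅕) = -4)
-9 - v(13) = -9 - 1*(-4) = -9 + 4 = -5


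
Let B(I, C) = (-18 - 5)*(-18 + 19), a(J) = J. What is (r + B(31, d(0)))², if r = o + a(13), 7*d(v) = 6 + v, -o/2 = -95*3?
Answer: 313600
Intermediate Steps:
o = 570 (o = -(-190)*3 = -2*(-285) = 570)
d(v) = 6/7 + v/7 (d(v) = (6 + v)/7 = 6/7 + v/7)
B(I, C) = -23 (B(I, C) = -23*1 = -23)
r = 583 (r = 570 + 13 = 583)
(r + B(31, d(0)))² = (583 - 23)² = 560² = 313600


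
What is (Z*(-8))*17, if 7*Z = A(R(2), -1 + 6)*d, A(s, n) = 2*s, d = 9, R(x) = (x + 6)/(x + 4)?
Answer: -3264/7 ≈ -466.29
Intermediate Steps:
R(x) = (6 + x)/(4 + x)
Z = 24/7 (Z = ((2*((6 + 2)/(4 + 2)))*9)/7 = ((2*(8/6))*9)/7 = ((2*((1/6)*8))*9)/7 = ((2*(4/3))*9)/7 = ((8/3)*9)/7 = (1/7)*24 = 24/7 ≈ 3.4286)
(Z*(-8))*17 = ((24/7)*(-8))*17 = -192/7*17 = -3264/7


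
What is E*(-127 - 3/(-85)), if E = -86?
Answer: 928112/85 ≈ 10919.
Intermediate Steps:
E*(-127 - 3/(-85)) = -86*(-127 - 3/(-85)) = -86*(-127 - 3*(-1/85)) = -86*(-127 + 3/85) = -86*(-10792/85) = 928112/85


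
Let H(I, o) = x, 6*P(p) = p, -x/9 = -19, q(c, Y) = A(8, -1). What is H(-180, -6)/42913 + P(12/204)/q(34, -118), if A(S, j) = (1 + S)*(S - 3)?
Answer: 827803/196970670 ≈ 0.0042027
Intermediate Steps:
A(S, j) = (1 + S)*(-3 + S)
q(c, Y) = 45 (q(c, Y) = -3 + 8² - 2*8 = -3 + 64 - 16 = 45)
x = 171 (x = -9*(-19) = 171)
P(p) = p/6
H(I, o) = 171
H(-180, -6)/42913 + P(12/204)/q(34, -118) = 171/42913 + ((12/204)/6)/45 = 171*(1/42913) + ((12*(1/204))/6)*(1/45) = 171/42913 + ((⅙)*(1/17))*(1/45) = 171/42913 + (1/102)*(1/45) = 171/42913 + 1/4590 = 827803/196970670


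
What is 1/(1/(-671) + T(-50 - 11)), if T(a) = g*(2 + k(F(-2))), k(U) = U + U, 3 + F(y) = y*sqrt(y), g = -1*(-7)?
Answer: -12607419/1059004409 + 12606748*I*sqrt(2)/1059004409 ≈ -0.011905 + 0.016835*I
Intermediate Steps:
g = 7
F(y) = -3 + y**(3/2) (F(y) = -3 + y*sqrt(y) = -3 + y**(3/2))
k(U) = 2*U
T(a) = -28 - 28*I*sqrt(2) (T(a) = 7*(2 + 2*(-3 + (-2)**(3/2))) = 7*(2 + 2*(-3 - 2*I*sqrt(2))) = 7*(2 + (-6 - 4*I*sqrt(2))) = 7*(-4 - 4*I*sqrt(2)) = -28 - 28*I*sqrt(2))
1/(1/(-671) + T(-50 - 11)) = 1/(1/(-671) + (-28 - 28*I*sqrt(2))) = 1/(-1/671 + (-28 - 28*I*sqrt(2))) = 1/(-18789/671 - 28*I*sqrt(2))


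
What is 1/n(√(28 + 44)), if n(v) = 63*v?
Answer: √2/756 ≈ 0.0018707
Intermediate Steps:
1/n(√(28 + 44)) = 1/(63*√(28 + 44)) = 1/(63*√72) = 1/(63*(6*√2)) = 1/(378*√2) = √2/756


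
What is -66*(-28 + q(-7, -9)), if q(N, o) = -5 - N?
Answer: 1716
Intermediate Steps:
-66*(-28 + q(-7, -9)) = -66*(-28 + (-5 - 1*(-7))) = -66*(-28 + (-5 + 7)) = -66*(-28 + 2) = -66*(-26) = 1716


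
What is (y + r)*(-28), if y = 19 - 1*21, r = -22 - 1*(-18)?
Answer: 168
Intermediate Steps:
r = -4 (r = -22 + 18 = -4)
y = -2 (y = 19 - 21 = -2)
(y + r)*(-28) = (-2 - 4)*(-28) = -6*(-28) = 168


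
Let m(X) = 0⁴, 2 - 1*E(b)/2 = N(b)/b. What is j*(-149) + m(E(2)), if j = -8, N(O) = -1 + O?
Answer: 1192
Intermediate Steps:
E(b) = 4 - 2*(-1 + b)/b
m(X) = 0
j*(-149) + m(E(2)) = -8*(-149) + 0 = 1192 + 0 = 1192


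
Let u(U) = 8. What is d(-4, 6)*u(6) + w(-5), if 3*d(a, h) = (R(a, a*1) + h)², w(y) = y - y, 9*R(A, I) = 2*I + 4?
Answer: 20000/243 ≈ 82.305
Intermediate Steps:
R(A, I) = 4/9 + 2*I/9 (R(A, I) = (2*I + 4)/9 = (4 + 2*I)/9 = 4/9 + 2*I/9)
w(y) = 0
d(a, h) = (4/9 + h + 2*a/9)²/3 (d(a, h) = ((4/9 + 2*(a*1)/9) + h)²/3 = ((4/9 + 2*a/9) + h)²/3 = (4/9 + h + 2*a/9)²/3)
d(-4, 6)*u(6) + w(-5) = ((4 + 2*(-4) + 9*6)²/243)*8 + 0 = ((4 - 8 + 54)²/243)*8 + 0 = ((1/243)*50²)*8 + 0 = ((1/243)*2500)*8 + 0 = (2500/243)*8 + 0 = 20000/243 + 0 = 20000/243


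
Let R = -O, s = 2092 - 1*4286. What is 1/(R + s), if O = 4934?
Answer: -1/7128 ≈ -0.00014029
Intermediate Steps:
s = -2194 (s = 2092 - 4286 = -2194)
R = -4934 (R = -1*4934 = -4934)
1/(R + s) = 1/(-4934 - 2194) = 1/(-7128) = -1/7128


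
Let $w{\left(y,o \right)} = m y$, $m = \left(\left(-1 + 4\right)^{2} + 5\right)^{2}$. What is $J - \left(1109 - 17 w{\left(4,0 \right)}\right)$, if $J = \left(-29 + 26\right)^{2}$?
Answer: $12228$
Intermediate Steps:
$J = 9$ ($J = \left(-3\right)^{2} = 9$)
$m = 196$ ($m = \left(3^{2} + 5\right)^{2} = \left(9 + 5\right)^{2} = 14^{2} = 196$)
$w{\left(y,o \right)} = 196 y$
$J - \left(1109 - 17 w{\left(4,0 \right)}\right) = 9 - \left(1109 - 17 \cdot 196 \cdot 4\right) = 9 - \left(1109 - 13328\right) = 9 - -12219 = 9 + \left(-1109 + 13328\right) = 9 + 12219 = 12228$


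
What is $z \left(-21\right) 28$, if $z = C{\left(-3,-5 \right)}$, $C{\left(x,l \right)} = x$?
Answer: $1764$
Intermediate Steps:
$z = -3$
$z \left(-21\right) 28 = \left(-3\right) \left(-21\right) 28 = 63 \cdot 28 = 1764$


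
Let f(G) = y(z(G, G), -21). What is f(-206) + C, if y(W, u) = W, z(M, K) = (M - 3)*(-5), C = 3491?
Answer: 4536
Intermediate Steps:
z(M, K) = 15 - 5*M (z(M, K) = (-3 + M)*(-5) = 15 - 5*M)
f(G) = 15 - 5*G
f(-206) + C = (15 - 5*(-206)) + 3491 = (15 + 1030) + 3491 = 1045 + 3491 = 4536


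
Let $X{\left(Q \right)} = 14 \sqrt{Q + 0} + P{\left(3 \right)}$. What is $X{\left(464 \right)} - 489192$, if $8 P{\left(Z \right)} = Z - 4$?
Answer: $- \frac{3913537}{8} + 56 \sqrt{29} \approx -4.8889 \cdot 10^{5}$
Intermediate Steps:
$P{\left(Z \right)} = - \frac{1}{2} + \frac{Z}{8}$ ($P{\left(Z \right)} = \frac{Z - 4}{8} = \frac{-4 + Z}{8} = - \frac{1}{2} + \frac{Z}{8}$)
$X{\left(Q \right)} = - \frac{1}{8} + 14 \sqrt{Q}$ ($X{\left(Q \right)} = 14 \sqrt{Q + 0} + \left(- \frac{1}{2} + \frac{1}{8} \cdot 3\right) = 14 \sqrt{Q} + \left(- \frac{1}{2} + \frac{3}{8}\right) = 14 \sqrt{Q} - \frac{1}{8} = - \frac{1}{8} + 14 \sqrt{Q}$)
$X{\left(464 \right)} - 489192 = \left(- \frac{1}{8} + 14 \sqrt{464}\right) - 489192 = \left(- \frac{1}{8} + 14 \cdot 4 \sqrt{29}\right) - 489192 = \left(- \frac{1}{8} + 56 \sqrt{29}\right) - 489192 = - \frac{3913537}{8} + 56 \sqrt{29}$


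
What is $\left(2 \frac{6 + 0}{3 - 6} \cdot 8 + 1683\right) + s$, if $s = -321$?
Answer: $1330$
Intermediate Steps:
$\left(2 \frac{6 + 0}{3 - 6} \cdot 8 + 1683\right) + s = \left(2 \frac{6 + 0}{3 - 6} \cdot 8 + 1683\right) - 321 = \left(2 \frac{6}{3 - 6} \cdot 8 + 1683\right) - 321 = \left(2 \frac{6}{-3} \cdot 8 + 1683\right) - 321 = \left(2 \cdot 6 \left(- \frac{1}{3}\right) 8 + 1683\right) - 321 = \left(2 \left(-2\right) 8 + 1683\right) - 321 = \left(\left(-4\right) 8 + 1683\right) - 321 = \left(-32 + 1683\right) - 321 = 1651 - 321 = 1330$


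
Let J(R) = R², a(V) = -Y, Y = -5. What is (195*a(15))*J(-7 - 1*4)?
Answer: 117975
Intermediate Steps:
a(V) = 5 (a(V) = -1*(-5) = 5)
(195*a(15))*J(-7 - 1*4) = (195*5)*(-7 - 1*4)² = 975*(-7 - 4)² = 975*(-11)² = 975*121 = 117975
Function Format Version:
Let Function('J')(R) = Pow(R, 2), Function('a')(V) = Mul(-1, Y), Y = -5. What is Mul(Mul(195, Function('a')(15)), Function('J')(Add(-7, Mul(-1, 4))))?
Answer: 117975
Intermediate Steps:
Function('a')(V) = 5 (Function('a')(V) = Mul(-1, -5) = 5)
Mul(Mul(195, Function('a')(15)), Function('J')(Add(-7, Mul(-1, 4)))) = Mul(Mul(195, 5), Pow(Add(-7, Mul(-1, 4)), 2)) = Mul(975, Pow(Add(-7, -4), 2)) = Mul(975, Pow(-11, 2)) = Mul(975, 121) = 117975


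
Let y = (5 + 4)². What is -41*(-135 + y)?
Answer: 2214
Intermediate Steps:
y = 81 (y = 9² = 81)
-41*(-135 + y) = -41*(-135 + 81) = -41*(-54) = 2214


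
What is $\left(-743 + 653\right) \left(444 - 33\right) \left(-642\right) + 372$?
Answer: $23747952$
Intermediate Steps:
$\left(-743 + 653\right) \left(444 - 33\right) \left(-642\right) + 372 = \left(-90\right) 411 \left(-642\right) + 372 = \left(-36990\right) \left(-642\right) + 372 = 23747580 + 372 = 23747952$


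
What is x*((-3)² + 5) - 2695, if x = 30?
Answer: -2275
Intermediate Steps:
x*((-3)² + 5) - 2695 = 30*((-3)² + 5) - 2695 = 30*(9 + 5) - 2695 = 30*14 - 2695 = 420 - 2695 = -2275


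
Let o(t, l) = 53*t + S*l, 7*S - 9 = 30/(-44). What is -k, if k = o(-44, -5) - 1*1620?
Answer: 609523/154 ≈ 3957.9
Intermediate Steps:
S = 183/154 (S = 9/7 + (30/(-44))/7 = 9/7 + (30*(-1/44))/7 = 9/7 + (1/7)*(-15/22) = 9/7 - 15/154 = 183/154 ≈ 1.1883)
o(t, l) = 53*t + 183*l/154
k = -609523/154 (k = (53*(-44) + (183/154)*(-5)) - 1*1620 = (-2332 - 915/154) - 1620 = -360043/154 - 1620 = -609523/154 ≈ -3957.9)
-k = -1*(-609523/154) = 609523/154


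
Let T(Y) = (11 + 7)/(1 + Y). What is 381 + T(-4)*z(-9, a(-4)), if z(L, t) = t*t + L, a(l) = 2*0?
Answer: 435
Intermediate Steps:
a(l) = 0
T(Y) = 18/(1 + Y)
z(L, t) = L + t² (z(L, t) = t² + L = L + t²)
381 + T(-4)*z(-9, a(-4)) = 381 + (18/(1 - 4))*(-9 + 0²) = 381 + (18/(-3))*(-9 + 0) = 381 + (18*(-⅓))*(-9) = 381 - 6*(-9) = 381 + 54 = 435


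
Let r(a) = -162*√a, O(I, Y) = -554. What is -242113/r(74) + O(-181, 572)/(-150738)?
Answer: 277/75369 + 242113*√74/11988 ≈ 173.74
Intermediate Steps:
-242113/r(74) + O(-181, 572)/(-150738) = -242113*(-√74/11988) - 554/(-150738) = -(-242113)*√74/11988 - 554*(-1/150738) = 242113*√74/11988 + 277/75369 = 277/75369 + 242113*√74/11988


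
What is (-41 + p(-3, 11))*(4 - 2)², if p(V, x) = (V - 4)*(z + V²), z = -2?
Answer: -360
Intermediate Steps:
p(V, x) = (-4 + V)*(-2 + V²) (p(V, x) = (V - 4)*(-2 + V²) = (-4 + V)*(-2 + V²))
(-41 + p(-3, 11))*(4 - 2)² = (-41 + (8 + (-3)³ - 4*(-3)² - 2*(-3)))*(4 - 2)² = (-41 + (8 - 27 - 4*9 + 6))*2² = (-41 + (8 - 27 - 36 + 6))*4 = (-41 - 49)*4 = -90*4 = -360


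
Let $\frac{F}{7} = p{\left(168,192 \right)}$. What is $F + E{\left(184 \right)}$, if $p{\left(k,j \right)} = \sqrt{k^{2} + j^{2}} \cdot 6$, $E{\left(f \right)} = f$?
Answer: $184 + 1008 \sqrt{113} \approx 10899.0$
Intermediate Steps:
$p{\left(k,j \right)} = 6 \sqrt{j^{2} + k^{2}}$ ($p{\left(k,j \right)} = \sqrt{j^{2} + k^{2}} \cdot 6 = 6 \sqrt{j^{2} + k^{2}}$)
$F = 1008 \sqrt{113}$ ($F = 7 \cdot 6 \sqrt{192^{2} + 168^{2}} = 7 \cdot 6 \sqrt{36864 + 28224} = 7 \cdot 6 \sqrt{65088} = 7 \cdot 6 \cdot 24 \sqrt{113} = 7 \cdot 144 \sqrt{113} = 1008 \sqrt{113} \approx 10715.0$)
$F + E{\left(184 \right)} = 1008 \sqrt{113} + 184 = 184 + 1008 \sqrt{113}$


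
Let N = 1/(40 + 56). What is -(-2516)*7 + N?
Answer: 1690753/96 ≈ 17612.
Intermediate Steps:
N = 1/96 ≈ 0.010417
-(-2516)*7 + N = -(-2516)*7 + 1/96 = -148*(-119) + 1/96 = 17612 + 1/96 = 1690753/96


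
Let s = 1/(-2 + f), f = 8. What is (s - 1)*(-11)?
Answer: 55/6 ≈ 9.1667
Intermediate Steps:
s = 1/6 (s = 1/(-2 + 8) = 1/6 ≈ 0.16667)
(s - 1)*(-11) = (1/6 - 1)*(-11) = -5/6*(-11) = 55/6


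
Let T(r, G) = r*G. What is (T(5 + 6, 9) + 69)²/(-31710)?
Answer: -672/755 ≈ -0.89007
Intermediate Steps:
T(r, G) = G*r
(T(5 + 6, 9) + 69)²/(-31710) = (9*(5 + 6) + 69)²/(-31710) = (9*11 + 69)²*(-1/31710) = (99 + 69)²*(-1/31710) = 168²*(-1/31710) = 28224*(-1/31710) = -672/755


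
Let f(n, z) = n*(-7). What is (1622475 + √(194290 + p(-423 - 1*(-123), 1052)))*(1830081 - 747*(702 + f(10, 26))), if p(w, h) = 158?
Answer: 2203283733075 + 5431908*√12153 ≈ 2.2039e+12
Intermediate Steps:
f(n, z) = -7*n
(1622475 + √(194290 + p(-423 - 1*(-123), 1052)))*(1830081 - 747*(702 + f(10, 26))) = (1622475 + √(194290 + 158))*(1830081 - 747*(702 - 7*10)) = (1622475 + √194448)*(1830081 - 747*(702 - 70)) = (1622475 + 4*√12153)*(1830081 - 747*632) = (1622475 + 4*√12153)*(1830081 - 472104) = (1622475 + 4*√12153)*1357977 = 2203283733075 + 5431908*√12153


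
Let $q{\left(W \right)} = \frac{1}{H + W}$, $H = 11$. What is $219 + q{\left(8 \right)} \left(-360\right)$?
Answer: $\frac{3801}{19} \approx 200.05$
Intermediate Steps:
$q{\left(W \right)} = \frac{1}{11 + W}$
$219 + q{\left(8 \right)} \left(-360\right) = 219 + \frac{1}{11 + 8} \left(-360\right) = 219 + \frac{1}{19} \left(-360\right) = 219 - \frac{360}{19} = \frac{3801}{19}$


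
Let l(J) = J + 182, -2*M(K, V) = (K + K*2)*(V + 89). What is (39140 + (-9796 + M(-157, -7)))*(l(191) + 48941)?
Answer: 2399372670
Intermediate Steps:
M(K, V) = -3*K*(89 + V)/2 (M(K, V) = -(K + K*2)*(V + 89)/2 = -(K + 2*K)*(89 + V)/2 = -3*K*(89 + V)/2)
l(J) = 182 + J
(39140 + (-9796 + M(-157, -7)))*(l(191) + 48941) = (39140 + (-9796 - 3/2*(-157)*(89 - 7)))*((182 + 191) + 48941) = (39140 + (-9796 - 3/2*(-157)*82))*(373 + 48941) = (39140 + (-9796 + 19311))*49314 = (39140 + 9515)*49314 = 48655*49314 = 2399372670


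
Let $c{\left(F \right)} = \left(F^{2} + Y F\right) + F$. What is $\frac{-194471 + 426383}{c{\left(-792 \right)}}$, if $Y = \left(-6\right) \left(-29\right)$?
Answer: $\frac{3221}{6787} \approx 0.47458$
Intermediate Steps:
$Y = 174$
$c{\left(F \right)} = F^{2} + 175 F$ ($c{\left(F \right)} = \left(F^{2} + 174 F\right) + F = F^{2} + 175 F$)
$\frac{-194471 + 426383}{c{\left(-792 \right)}} = \frac{-194471 + 426383}{\left(-792\right) \left(175 - 792\right)} = \frac{231912}{\left(-792\right) \left(-617\right)} = \frac{231912}{488664} = 231912 \cdot \frac{1}{488664} = \frac{3221}{6787}$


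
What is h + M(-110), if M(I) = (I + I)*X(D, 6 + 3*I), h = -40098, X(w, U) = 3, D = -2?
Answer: -40758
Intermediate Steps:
M(I) = 6*I (M(I) = (I + I)*3 = (2*I)*3 = 6*I)
h + M(-110) = -40098 + 6*(-110) = -40098 - 660 = -40758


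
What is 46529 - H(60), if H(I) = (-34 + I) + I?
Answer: 46443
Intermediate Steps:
H(I) = -34 + 2*I
46529 - H(60) = 46529 - (-34 + 2*60) = 46529 - (-34 + 120) = 46529 - 1*86 = 46529 - 86 = 46443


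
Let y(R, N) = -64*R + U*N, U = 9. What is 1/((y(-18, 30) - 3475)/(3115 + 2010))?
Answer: -5125/2053 ≈ -2.4963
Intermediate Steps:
y(R, N) = -64*R + 9*N
1/((y(-18, 30) - 3475)/(3115 + 2010)) = 1/(((-64*(-18) + 9*30) - 3475)/(3115 + 2010)) = 1/(((1152 + 270) - 3475)/5125) = 1/((1422 - 3475)*(1/5125)) = 1/(-2053*1/5125) = 1/(-2053/5125) = -5125/2053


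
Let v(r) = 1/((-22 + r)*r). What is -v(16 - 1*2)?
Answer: 1/112 ≈ 0.0089286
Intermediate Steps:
v(r) = 1/(r*(-22 + r))
-v(16 - 1*2) = -1/((16 - 1*2)*(-22 + (16 - 1*2))) = -1/((16 - 2)*(-22 + (16 - 2))) = -1/(14*(-22 + 14)) = -1/(14*(-8)) = -(-1)/(14*8) = -1*(-1/112) = 1/112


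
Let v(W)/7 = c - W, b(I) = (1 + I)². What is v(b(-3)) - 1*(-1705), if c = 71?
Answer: 2174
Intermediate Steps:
v(W) = 497 - 7*W (v(W) = 7*(71 - W) = 497 - 7*W)
v(b(-3)) - 1*(-1705) = (497 - 7*(1 - 3)²) - 1*(-1705) = (497 - 7*(-2)²) + 1705 = (497 - 7*4) + 1705 = (497 - 28) + 1705 = 469 + 1705 = 2174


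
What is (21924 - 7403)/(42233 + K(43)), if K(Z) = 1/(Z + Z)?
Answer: 1248806/3632039 ≈ 0.34383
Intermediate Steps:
K(Z) = 1/(2*Z)
(21924 - 7403)/(42233 + K(43)) = (21924 - 7403)/(42233 + (½)/43) = 14521/(42233 + (½)*(1/43)) = 14521/(42233 + 1/86) = 14521/(3632039/86) = 14521*(86/3632039) = 1248806/3632039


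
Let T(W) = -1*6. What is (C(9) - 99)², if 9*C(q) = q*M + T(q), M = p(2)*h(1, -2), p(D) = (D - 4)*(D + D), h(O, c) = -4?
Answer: 41209/9 ≈ 4578.8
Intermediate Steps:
T(W) = -6
p(D) = 2*D*(-4 + D) (p(D) = (-4 + D)*(2*D) = 2*D*(-4 + D))
M = 32 (M = (2*2*(-4 + 2))*(-4) = (2*2*(-2))*(-4) = -8*(-4) = 32)
C(q) = -⅔ + 32*q/9 (C(q) = (q*32 - 6)/9 = (32*q - 6)/9 = (-6 + 32*q)/9 = -⅔ + 32*q/9)
(C(9) - 99)² = ((-⅔ + (32/9)*9) - 99)² = ((-⅔ + 32) - 99)² = (94/3 - 99)² = (-203/3)² = 41209/9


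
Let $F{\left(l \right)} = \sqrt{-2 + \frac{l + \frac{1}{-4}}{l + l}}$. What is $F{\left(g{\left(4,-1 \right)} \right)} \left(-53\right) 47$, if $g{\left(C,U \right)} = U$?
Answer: $- \frac{2491 i \sqrt{22}}{4} \approx - 2921.0 i$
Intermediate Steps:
$F{\left(l \right)} = \sqrt{-2 + \frac{- \frac{1}{4} + l}{2 l}}$ ($F{\left(l \right)} = \sqrt{-2 + \frac{l - \frac{1}{4}}{2 l}} = \sqrt{-2 + \left(- \frac{1}{4} + l\right) \frac{1}{2 l}} = \sqrt{-2 + \frac{- \frac{1}{4} + l}{2 l}}$)
$F{\left(g{\left(4,-1 \right)} \right)} \left(-53\right) 47 = \frac{\sqrt{-24 - \frac{2}{-1}}}{4} \left(-53\right) 47 = \frac{\sqrt{-24 - -2}}{4} \left(-53\right) 47 = \frac{\sqrt{-24 + 2}}{4} \left(-53\right) 47 = \frac{\sqrt{-22}}{4} \left(-53\right) 47 = \frac{i \sqrt{22}}{4} \left(-53\right) 47 = - \frac{53 i \sqrt{22}}{4} \cdot 47 = - \frac{2491 i \sqrt{22}}{4}$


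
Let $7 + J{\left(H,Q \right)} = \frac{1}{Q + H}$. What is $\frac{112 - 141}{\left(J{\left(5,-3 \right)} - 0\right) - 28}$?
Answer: $\frac{58}{69} \approx 0.84058$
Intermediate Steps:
$J{\left(H,Q \right)} = -7 + \frac{1}{H + Q}$ ($J{\left(H,Q \right)} = -7 + \frac{1}{Q + H} = -7 + \frac{1}{H + Q}$)
$\frac{112 - 141}{\left(J{\left(5,-3 \right)} - 0\right) - 28} = \frac{112 - 141}{\left(\frac{1 - 35 - -21}{5 - 3} - 0\right) - 28} = - \frac{29}{\left(\frac{1 - 35 + 21}{2} + 0\right) - 28} = - \frac{29}{\left(\frac{1}{2} \left(-13\right) + 0\right) - 28} = - \frac{29}{\left(- \frac{13}{2} + 0\right) - 28} = - \frac{29}{- \frac{13}{2} - 28} = - \frac{29}{- \frac{69}{2}} = \left(-29\right) \left(- \frac{2}{69}\right) = \frac{58}{69}$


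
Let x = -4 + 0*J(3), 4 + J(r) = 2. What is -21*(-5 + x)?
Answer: 189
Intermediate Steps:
J(r) = -2 (J(r) = -4 + 2 = -2)
x = -4 (x = -4 + 0*(-2) = -4 + 0 = -4)
-21*(-5 + x) = -21*(-5 - 4) = -21*(-9) = 189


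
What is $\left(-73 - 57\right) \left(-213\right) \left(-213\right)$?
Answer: $-5897970$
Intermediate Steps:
$\left(-73 - 57\right) \left(-213\right) \left(-213\right) = \left(-130\right) \left(-213\right) \left(-213\right) = 27690 \left(-213\right) = -5897970$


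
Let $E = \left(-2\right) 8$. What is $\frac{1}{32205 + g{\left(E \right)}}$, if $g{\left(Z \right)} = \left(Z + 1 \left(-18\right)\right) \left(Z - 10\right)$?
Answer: $\frac{1}{33089} \approx 3.0222 \cdot 10^{-5}$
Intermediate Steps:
$E = -16$
$g{\left(Z \right)} = \left(-18 + Z\right) \left(-10 + Z\right)$ ($g{\left(Z \right)} = \left(Z - 18\right) \left(-10 + Z\right) = \left(-18 + Z\right) \left(-10 + Z\right)$)
$\frac{1}{32205 + g{\left(E \right)}} = \frac{1}{32205 + \left(180 + \left(-16\right)^{2} - -448\right)} = \frac{1}{32205 + \left(180 + 256 + 448\right)} = \frac{1}{32205 + 884} = \frac{1}{33089}$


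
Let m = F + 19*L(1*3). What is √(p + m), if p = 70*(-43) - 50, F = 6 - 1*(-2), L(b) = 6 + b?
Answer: I*√2881 ≈ 53.675*I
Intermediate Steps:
F = 8 (F = 6 + 2 = 8)
m = 179 (m = 8 + 19*(6 + 1*3) = 8 + 19*(6 + 3) = 8 + 19*9 = 8 + 171 = 179)
p = -3060 (p = -3010 - 50 = -3060)
√(p + m) = √(-3060 + 179) = √(-2881) = I*√2881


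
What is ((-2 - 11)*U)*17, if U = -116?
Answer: 25636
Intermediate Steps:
((-2 - 11)*U)*17 = ((-2 - 11)*(-116))*17 = -13*(-116)*17 = 1508*17 = 25636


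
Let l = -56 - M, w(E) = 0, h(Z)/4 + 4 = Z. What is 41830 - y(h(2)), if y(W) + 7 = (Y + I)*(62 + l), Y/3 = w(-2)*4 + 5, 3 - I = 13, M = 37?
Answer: 41992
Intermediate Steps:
h(Z) = -16 + 4*Z
I = -10 (I = 3 - 1*13 = 3 - 13 = -10)
l = -93 (l = -56 - 1*37 = -56 - 37 = -93)
Y = 15 (Y = 3*(0*4 + 5) = 3*(0 + 5) = 3*5 = 15)
y(W) = -162 (y(W) = -7 + (15 - 10)*(62 - 93) = -7 + 5*(-31) = -7 - 155 = -162)
41830 - y(h(2)) = 41830 - 1*(-162) = 41830 + 162 = 41992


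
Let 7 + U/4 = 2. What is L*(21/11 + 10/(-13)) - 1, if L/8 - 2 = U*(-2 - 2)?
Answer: 106785/143 ≈ 746.75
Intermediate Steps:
U = -20 (U = -28 + 4*2 = -28 + 8 = -20)
L = 656 (L = 16 + 8*(-20*(-2 - 2)) = 16 + 8*(-20*(-4)) = 16 + 8*80 = 16 + 640 = 656)
L*(21/11 + 10/(-13)) - 1 = 656*(21/11 + 10/(-13)) - 1 = 656*(21*(1/11) + 10*(-1/13)) - 1 = 656*(21/11 - 10/13) - 1 = 656*(163/143) - 1 = 106928/143 - 1 = 106785/143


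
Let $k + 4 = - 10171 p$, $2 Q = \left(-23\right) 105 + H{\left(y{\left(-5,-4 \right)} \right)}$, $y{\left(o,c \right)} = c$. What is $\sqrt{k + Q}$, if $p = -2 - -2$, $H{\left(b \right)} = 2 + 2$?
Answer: $\frac{i \sqrt{4838}}{2} \approx 34.778 i$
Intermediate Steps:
$H{\left(b \right)} = 4$
$Q = - \frac{2411}{2}$ ($Q = \frac{\left(-23\right) 105 + 4}{2} = \frac{-2415 + 4}{2} = \frac{1}{2} \left(-2411\right) = - \frac{2411}{2} \approx -1205.5$)
$p = 0$ ($p = -2 + 2 = 0$)
$k = -4$ ($k = -4 - 0 = -4 + 0 = -4$)
$\sqrt{k + Q} = \sqrt{-4 - \frac{2411}{2}} = \sqrt{- \frac{2419}{2}} = \frac{i \sqrt{4838}}{2}$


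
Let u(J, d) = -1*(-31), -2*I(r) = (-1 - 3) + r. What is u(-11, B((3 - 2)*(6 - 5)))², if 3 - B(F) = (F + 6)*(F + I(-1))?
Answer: 961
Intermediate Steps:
I(r) = 2 - r/2 (I(r) = -((-1 - 3) + r)/2 = -(-4 + r)/2 = 2 - r/2)
B(F) = 3 - (6 + F)*(5/2 + F) (B(F) = 3 - (F + 6)*(F + (2 - ½*(-1))) = 3 - (6 + F)*(F + (2 + ½)) = 3 - (6 + F)*(F + 5/2) = 3 - (6 + F)*(5/2 + F))
u(J, d) = 31
u(-11, B((3 - 2)*(6 - 5)))² = 31² = 961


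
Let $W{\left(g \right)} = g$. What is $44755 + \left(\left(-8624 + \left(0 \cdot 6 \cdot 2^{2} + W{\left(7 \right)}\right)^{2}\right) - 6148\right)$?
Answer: $30032$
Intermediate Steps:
$44755 + \left(\left(-8624 + \left(0 \cdot 6 \cdot 2^{2} + W{\left(7 \right)}\right)^{2}\right) - 6148\right) = 44755 - \left(14772 - \left(0 \cdot 6 \cdot 2^{2} + 7\right)^{2}\right) = 44755 - \left(14772 - \left(0 \cdot 4 + 7\right)^{2}\right) = 44755 - \left(14772 - \left(0 + 7\right)^{2}\right) = 44755 - \left(14772 - 49\right) = 44755 + \left(\left(-8624 + 49\right) - 6148\right) = 44755 - 14723 = 30032$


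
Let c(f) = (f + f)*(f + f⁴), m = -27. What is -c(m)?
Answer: 28696356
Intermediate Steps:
c(f) = 2*f*(f + f⁴) (c(f) = (2*f)*(f + f⁴) = 2*f*(f + f⁴))
-c(m) = -2*(-27)²*(1 + (-27)³) = -2*729*(1 - 19683) = -2*729*(-19682) = -1*(-28696356) = 28696356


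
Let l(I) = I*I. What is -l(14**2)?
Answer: -38416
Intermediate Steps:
l(I) = I**2
-l(14**2) = -(14**2)**2 = -1*196**2 = -1*38416 = -38416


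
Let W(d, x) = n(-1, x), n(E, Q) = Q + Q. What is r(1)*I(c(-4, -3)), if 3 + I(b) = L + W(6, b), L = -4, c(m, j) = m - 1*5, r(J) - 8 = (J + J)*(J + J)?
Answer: -300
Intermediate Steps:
n(E, Q) = 2*Q
W(d, x) = 2*x
r(J) = 8 + 4*J² (r(J) = 8 + (J + J)*(J + J) = 8 + (2*J)*(2*J) = 8 + 4*J²)
c(m, j) = -5 + m (c(m, j) = m - 5 = -5 + m)
I(b) = -7 + 2*b (I(b) = -3 + (-4 + 2*b) = -7 + 2*b)
r(1)*I(c(-4, -3)) = (8 + 4*1²)*(-7 + 2*(-5 - 4)) = (8 + 4*1)*(-7 + 2*(-9)) = (8 + 4)*(-7 - 18) = 12*(-25) = -300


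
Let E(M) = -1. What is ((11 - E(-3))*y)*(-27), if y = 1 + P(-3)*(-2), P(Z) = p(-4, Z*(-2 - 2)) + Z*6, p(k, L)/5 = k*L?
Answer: -167508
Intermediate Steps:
p(k, L) = 5*L*k (p(k, L) = 5*(k*L) = 5*(L*k) = 5*L*k)
P(Z) = 86*Z (P(Z) = 5*(Z*(-2 - 2))*(-4) + Z*6 = 5*(Z*(-4))*(-4) + 6*Z = 5*(-4*Z)*(-4) + 6*Z = 80*Z + 6*Z = 86*Z)
y = 517 (y = 1 + (86*(-3))*(-2) = 1 - 258*(-2) = 1 + 516 = 517)
((11 - E(-3))*y)*(-27) = ((11 - 1*(-1))*517)*(-27) = ((11 + 1)*517)*(-27) = (12*517)*(-27) = 6204*(-27) = -167508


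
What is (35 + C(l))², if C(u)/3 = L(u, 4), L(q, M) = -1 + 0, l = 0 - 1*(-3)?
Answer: 1024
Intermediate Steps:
l = 3 (l = 0 + 3 = 3)
L(q, M) = -1
C(u) = -3 (C(u) = 3*(-1) = -3)
(35 + C(l))² = (35 - 3)² = 32² = 1024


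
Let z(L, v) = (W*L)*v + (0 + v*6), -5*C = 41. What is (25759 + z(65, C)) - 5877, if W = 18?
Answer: 51194/5 ≈ 10239.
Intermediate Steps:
C = -41/5 (C = -1/5*41 = -41/5 ≈ -8.2000)
z(L, v) = 6*v + 18*L*v (z(L, v) = (18*L)*v + (0 + v*6) = 18*L*v + (0 + 6*v) = 18*L*v + 6*v = 6*v + 18*L*v)
(25759 + z(65, C)) - 5877 = (25759 + 6*(-41/5)*(1 + 3*65)) - 5877 = (25759 + 6*(-41/5)*(1 + 195)) - 5877 = (25759 + 6*(-41/5)*196) - 5877 = (25759 - 48216/5) - 5877 = 80579/5 - 5877 = 51194/5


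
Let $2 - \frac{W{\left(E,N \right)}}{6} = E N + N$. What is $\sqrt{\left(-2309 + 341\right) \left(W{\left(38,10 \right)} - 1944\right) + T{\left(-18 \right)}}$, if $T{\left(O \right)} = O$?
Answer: $3 \sqrt{934142} \approx 2899.5$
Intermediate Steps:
$W{\left(E,N \right)} = 12 - 6 N - 6 E N$ ($W{\left(E,N \right)} = 12 - 6 \left(E N + N\right) = 12 - 6 \left(N + E N\right) = 12 - \left(6 N + 6 E N\right) = 12 - 6 N - 6 E N$)
$\sqrt{\left(-2309 + 341\right) \left(W{\left(38,10 \right)} - 1944\right) + T{\left(-18 \right)}} = \sqrt{\left(-2309 + 341\right) \left(\left(12 - 60 - 228 \cdot 10\right) - 1944\right) - 18} = \sqrt{- 1968 \left(\left(12 - 60 - 2280\right) - 1944\right) - 18} = \sqrt{- 1968 \left(-2328 - 1944\right) - 18} = \sqrt{\left(-1968\right) \left(-4272\right) - 18} = \sqrt{8407296 - 18} = \sqrt{8407278} = 3 \sqrt{934142}$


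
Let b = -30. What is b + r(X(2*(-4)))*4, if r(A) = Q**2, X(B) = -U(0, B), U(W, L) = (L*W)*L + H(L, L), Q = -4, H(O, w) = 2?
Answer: 34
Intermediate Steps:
U(W, L) = 2 + W*L**2 (U(W, L) = (L*W)*L + 2 = W*L**2 + 2 = 2 + W*L**2)
X(B) = -2 (X(B) = -(2 + 0*B**2) = -(2 + 0) = -1*2 = -2)
r(A) = 16 (r(A) = (-4)**2 = 16)
b + r(X(2*(-4)))*4 = -30 + 16*4 = -30 + 64 = 34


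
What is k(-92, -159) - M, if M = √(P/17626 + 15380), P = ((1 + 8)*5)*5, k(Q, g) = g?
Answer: -159 - √4778198938730/17626 ≈ -283.02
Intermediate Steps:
P = 225 (P = (9*5)*5 = 45*5 = 225)
M = √4778198938730/17626 (M = √(225/17626 + 15380) = √(271088105/17626) = √4778198938730/17626 ≈ 124.02)
k(-92, -159) - M = -159 - √4778198938730/17626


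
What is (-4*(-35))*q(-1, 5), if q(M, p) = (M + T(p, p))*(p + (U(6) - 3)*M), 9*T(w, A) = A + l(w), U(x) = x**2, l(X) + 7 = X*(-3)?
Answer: 101920/9 ≈ 11324.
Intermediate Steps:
l(X) = -7 - 3*X (l(X) = -7 + X*(-3) = -7 - 3*X)
T(w, A) = -7/9 - w/3 + A/9 (T(w, A) = (A + (-7 - 3*w))/9 = (-7 + A - 3*w)/9 = -7/9 - w/3 + A/9)
q(M, p) = (p + 33*M)*(-7/9 + M - 2*p/9) (q(M, p) = (M + (-7/9 - p/3 + p/9))*(p + (6**2 - 3)*M) = (M + (-7/9 - 2*p/9))*(p + (36 - 3)*M) = (-7/9 + M - 2*p/9)*(p + 33*M) = (p + 33*M)*(-7/9 + M - 2*p/9))
(-4*(-35))*q(-1, 5) = (-4*(-35))*(33*(-1)**2 - 77/3*(-1) - 7/9*5 - 2/9*5**2 - 19/3*(-1)*5) = 140*(33*1 + 77/3 - 35/9 - 2/9*25 + 95/3) = 140*(33 + 77/3 - 35/9 - 50/9 + 95/3) = 140*(728/9) = 101920/9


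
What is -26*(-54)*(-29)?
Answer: -40716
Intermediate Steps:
-26*(-54)*(-29) = 1404*(-29) = -40716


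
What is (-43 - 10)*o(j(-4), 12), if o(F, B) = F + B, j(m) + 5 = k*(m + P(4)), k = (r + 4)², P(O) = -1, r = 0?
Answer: 3869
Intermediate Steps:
k = 16 (k = (0 + 4)² = 4² = 16)
j(m) = -21 + 16*m (j(m) = -5 + 16*(m - 1) = -5 + 16*(-1 + m) = -5 + (-16 + 16*m) = -21 + 16*m)
o(F, B) = B + F
(-43 - 10)*o(j(-4), 12) = (-43 - 10)*(12 + (-21 + 16*(-4))) = -53*(12 + (-21 - 64)) = -53*(12 - 85) = -53*(-73) = 3869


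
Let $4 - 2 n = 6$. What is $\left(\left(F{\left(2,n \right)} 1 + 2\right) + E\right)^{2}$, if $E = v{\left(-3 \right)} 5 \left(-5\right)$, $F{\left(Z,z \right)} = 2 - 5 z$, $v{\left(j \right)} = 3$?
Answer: $4356$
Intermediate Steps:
$n = -1$ ($n = 2 - 3 = -1$)
$E = -75$ ($E = 3 \cdot 5 \left(-5\right) = 15 \left(-5\right) = -75$)
$\left(\left(F{\left(2,n \right)} 1 + 2\right) + E\right)^{2} = \left(\left(\left(2 - -5\right) 1 + 2\right) - 75\right)^{2} = \left(\left(\left(2 + 5\right) 1 + 2\right) - 75\right)^{2} = \left(\left(7 \cdot 1 + 2\right) - 75\right)^{2} = \left(\left(7 + 2\right) - 75\right)^{2} = \left(9 - 75\right)^{2} = \left(-66\right)^{2} = 4356$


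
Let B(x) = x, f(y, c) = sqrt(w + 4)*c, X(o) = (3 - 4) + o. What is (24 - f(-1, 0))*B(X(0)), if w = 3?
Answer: -24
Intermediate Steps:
X(o) = -1 + o
f(y, c) = c*sqrt(7) (f(y, c) = sqrt(3 + 4)*c = sqrt(7)*c = c*sqrt(7))
(24 - f(-1, 0))*B(X(0)) = (24 - 0*sqrt(7))*(-1 + 0) = (24 - 1*0)*(-1) = (24 + 0)*(-1) = 24*(-1) = -24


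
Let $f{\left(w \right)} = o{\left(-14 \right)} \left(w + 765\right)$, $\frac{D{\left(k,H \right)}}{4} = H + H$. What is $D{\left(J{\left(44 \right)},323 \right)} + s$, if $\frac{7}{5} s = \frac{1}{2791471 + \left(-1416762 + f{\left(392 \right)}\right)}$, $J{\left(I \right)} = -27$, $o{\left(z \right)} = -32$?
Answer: $\frac{4839209257}{1872759} \approx 2584.0$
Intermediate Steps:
$D{\left(k,H \right)} = 8 H$ ($D{\left(k,H \right)} = 4 \left(H + H\right) = 4 \cdot 2 H = 8 H$)
$f{\left(w \right)} = -24480 - 32 w$ ($f{\left(w \right)} = - 32 \left(w + 765\right) = - 32 \left(765 + w\right) = -24480 - 32 w$)
$s = \frac{1}{1872759}$ ($s = \frac{5}{7 \left(2791471 - 1453786\right)} = \frac{5}{7 \cdot 1337685} = \frac{5}{7} \cdot \frac{1}{1337685} = \frac{1}{1872759} \approx 5.3397 \cdot 10^{-7}$)
$D{\left(J{\left(44 \right)},323 \right)} + s = 8 \cdot 323 + \frac{1}{1872759} = 2584 + \frac{1}{1872759} = \frac{4839209257}{1872759}$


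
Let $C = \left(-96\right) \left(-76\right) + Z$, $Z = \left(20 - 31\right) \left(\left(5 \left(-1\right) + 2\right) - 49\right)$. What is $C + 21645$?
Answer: $29513$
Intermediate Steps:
$Z = 572$ ($Z = - 11 \left(\left(-5 + 2\right) - 49\right) = - 11 \left(-3 - 49\right) = \left(-11\right) \left(-52\right) = 572$)
$C = 7868$ ($C = \left(-96\right) \left(-76\right) + 572 = 7296 + 572 = 7868$)
$C + 21645 = 7868 + 21645 = 29513$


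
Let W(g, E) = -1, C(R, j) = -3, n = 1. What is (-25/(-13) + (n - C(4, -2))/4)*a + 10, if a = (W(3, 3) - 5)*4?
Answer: -782/13 ≈ -60.154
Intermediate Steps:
a = -24 (a = (-1 - 5)*4 = -6*4 = -24)
(-25/(-13) + (n - C(4, -2))/4)*a + 10 = (-25/(-13) + (1 - 1*(-3))/4)*(-24) + 10 = (-25*(-1/13) + (1 + 3)*(¼))*(-24) + 10 = (25/13 + 4*(¼))*(-24) + 10 = (25/13 + 1)*(-24) + 10 = (38/13)*(-24) + 10 = -912/13 + 10 = -782/13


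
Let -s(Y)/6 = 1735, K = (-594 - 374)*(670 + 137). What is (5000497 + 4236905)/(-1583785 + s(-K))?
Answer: -9237402/1594195 ≈ -5.7944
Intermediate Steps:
K = -781176 (K = -968*807 = -781176)
s(Y) = -10410 (s(Y) = -6*1735 = -10410)
(5000497 + 4236905)/(-1583785 + s(-K)) = (5000497 + 4236905)/(-1583785 - 10410) = 9237402/(-1594195) = 9237402*(-1/1594195) = -9237402/1594195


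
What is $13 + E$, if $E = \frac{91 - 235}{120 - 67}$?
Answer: $\frac{545}{53} \approx 10.283$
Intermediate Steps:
$E = - \frac{144}{53} \approx -2.717$
$13 + E = 13 - \frac{144}{53} = \frac{545}{53}$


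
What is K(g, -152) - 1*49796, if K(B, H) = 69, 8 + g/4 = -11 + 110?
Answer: -49727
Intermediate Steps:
g = 364 (g = -32 + 4*(-11 + 110) = -32 + 4*99 = -32 + 396 = 364)
K(g, -152) - 1*49796 = 69 - 1*49796 = 69 - 49796 = -49727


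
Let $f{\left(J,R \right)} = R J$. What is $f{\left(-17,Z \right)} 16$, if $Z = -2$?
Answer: $544$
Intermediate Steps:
$f{\left(J,R \right)} = J R$
$f{\left(-17,Z \right)} 16 = \left(-17\right) \left(-2\right) 16 = 34 \cdot 16 = 544$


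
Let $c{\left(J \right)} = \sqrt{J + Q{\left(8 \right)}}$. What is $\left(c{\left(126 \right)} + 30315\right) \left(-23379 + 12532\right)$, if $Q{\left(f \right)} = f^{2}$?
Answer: $-328826805 - 10847 \sqrt{190} \approx -3.2898 \cdot 10^{8}$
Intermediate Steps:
$c{\left(J \right)} = \sqrt{64 + J}$ ($c{\left(J \right)} = \sqrt{J + 8^{2}} = \sqrt{J + 64} = \sqrt{64 + J}$)
$\left(c{\left(126 \right)} + 30315\right) \left(-23379 + 12532\right) = \left(\sqrt{64 + 126} + 30315\right) \left(-23379 + 12532\right) = \left(\sqrt{190} + 30315\right) \left(-10847\right) = \left(30315 + \sqrt{190}\right) \left(-10847\right) = -328826805 - 10847 \sqrt{190}$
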